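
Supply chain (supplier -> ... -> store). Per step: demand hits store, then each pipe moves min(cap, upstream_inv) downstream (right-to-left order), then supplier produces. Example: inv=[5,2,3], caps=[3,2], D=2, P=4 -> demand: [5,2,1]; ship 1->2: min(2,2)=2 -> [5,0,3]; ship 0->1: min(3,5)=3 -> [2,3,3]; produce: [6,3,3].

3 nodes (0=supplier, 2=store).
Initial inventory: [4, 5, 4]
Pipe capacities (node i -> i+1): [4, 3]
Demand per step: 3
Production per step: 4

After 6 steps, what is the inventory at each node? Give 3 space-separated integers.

Step 1: demand=3,sold=3 ship[1->2]=3 ship[0->1]=4 prod=4 -> inv=[4 6 4]
Step 2: demand=3,sold=3 ship[1->2]=3 ship[0->1]=4 prod=4 -> inv=[4 7 4]
Step 3: demand=3,sold=3 ship[1->2]=3 ship[0->1]=4 prod=4 -> inv=[4 8 4]
Step 4: demand=3,sold=3 ship[1->2]=3 ship[0->1]=4 prod=4 -> inv=[4 9 4]
Step 5: demand=3,sold=3 ship[1->2]=3 ship[0->1]=4 prod=4 -> inv=[4 10 4]
Step 6: demand=3,sold=3 ship[1->2]=3 ship[0->1]=4 prod=4 -> inv=[4 11 4]

4 11 4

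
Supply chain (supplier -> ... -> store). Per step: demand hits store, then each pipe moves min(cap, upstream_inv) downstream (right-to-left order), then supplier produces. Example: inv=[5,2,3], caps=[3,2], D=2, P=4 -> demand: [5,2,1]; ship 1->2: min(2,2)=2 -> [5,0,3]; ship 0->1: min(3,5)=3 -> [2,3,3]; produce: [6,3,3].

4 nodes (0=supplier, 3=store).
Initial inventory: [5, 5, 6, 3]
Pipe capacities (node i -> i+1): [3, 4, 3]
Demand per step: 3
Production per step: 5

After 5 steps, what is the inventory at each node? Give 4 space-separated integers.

Step 1: demand=3,sold=3 ship[2->3]=3 ship[1->2]=4 ship[0->1]=3 prod=5 -> inv=[7 4 7 3]
Step 2: demand=3,sold=3 ship[2->3]=3 ship[1->2]=4 ship[0->1]=3 prod=5 -> inv=[9 3 8 3]
Step 3: demand=3,sold=3 ship[2->3]=3 ship[1->2]=3 ship[0->1]=3 prod=5 -> inv=[11 3 8 3]
Step 4: demand=3,sold=3 ship[2->3]=3 ship[1->2]=3 ship[0->1]=3 prod=5 -> inv=[13 3 8 3]
Step 5: demand=3,sold=3 ship[2->3]=3 ship[1->2]=3 ship[0->1]=3 prod=5 -> inv=[15 3 8 3]

15 3 8 3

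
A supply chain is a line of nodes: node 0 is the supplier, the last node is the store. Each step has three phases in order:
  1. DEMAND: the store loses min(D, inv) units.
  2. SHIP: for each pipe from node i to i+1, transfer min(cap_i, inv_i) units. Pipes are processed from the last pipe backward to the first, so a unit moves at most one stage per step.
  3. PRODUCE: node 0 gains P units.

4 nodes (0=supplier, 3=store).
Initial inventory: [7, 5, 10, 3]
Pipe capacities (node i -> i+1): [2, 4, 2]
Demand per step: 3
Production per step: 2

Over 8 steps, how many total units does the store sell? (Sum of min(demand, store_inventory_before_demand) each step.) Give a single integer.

Step 1: sold=3 (running total=3) -> [7 3 12 2]
Step 2: sold=2 (running total=5) -> [7 2 13 2]
Step 3: sold=2 (running total=7) -> [7 2 13 2]
Step 4: sold=2 (running total=9) -> [7 2 13 2]
Step 5: sold=2 (running total=11) -> [7 2 13 2]
Step 6: sold=2 (running total=13) -> [7 2 13 2]
Step 7: sold=2 (running total=15) -> [7 2 13 2]
Step 8: sold=2 (running total=17) -> [7 2 13 2]

Answer: 17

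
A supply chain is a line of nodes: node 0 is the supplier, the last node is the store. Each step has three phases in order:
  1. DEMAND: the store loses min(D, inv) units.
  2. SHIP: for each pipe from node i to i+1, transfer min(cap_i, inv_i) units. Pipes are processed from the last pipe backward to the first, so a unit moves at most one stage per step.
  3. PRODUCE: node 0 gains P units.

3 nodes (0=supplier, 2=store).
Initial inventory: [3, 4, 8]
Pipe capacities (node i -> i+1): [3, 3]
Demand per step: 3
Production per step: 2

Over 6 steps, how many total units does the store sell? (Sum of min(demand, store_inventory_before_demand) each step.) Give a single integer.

Answer: 18

Derivation:
Step 1: sold=3 (running total=3) -> [2 4 8]
Step 2: sold=3 (running total=6) -> [2 3 8]
Step 3: sold=3 (running total=9) -> [2 2 8]
Step 4: sold=3 (running total=12) -> [2 2 7]
Step 5: sold=3 (running total=15) -> [2 2 6]
Step 6: sold=3 (running total=18) -> [2 2 5]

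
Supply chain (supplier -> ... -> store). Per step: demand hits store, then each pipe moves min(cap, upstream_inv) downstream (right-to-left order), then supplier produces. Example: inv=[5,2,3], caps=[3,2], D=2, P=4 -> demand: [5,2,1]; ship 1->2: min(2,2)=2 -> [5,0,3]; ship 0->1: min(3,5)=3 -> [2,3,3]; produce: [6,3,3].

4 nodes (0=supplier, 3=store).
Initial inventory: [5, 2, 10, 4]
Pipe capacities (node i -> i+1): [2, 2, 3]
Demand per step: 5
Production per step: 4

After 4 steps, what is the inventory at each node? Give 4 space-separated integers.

Step 1: demand=5,sold=4 ship[2->3]=3 ship[1->2]=2 ship[0->1]=2 prod=4 -> inv=[7 2 9 3]
Step 2: demand=5,sold=3 ship[2->3]=3 ship[1->2]=2 ship[0->1]=2 prod=4 -> inv=[9 2 8 3]
Step 3: demand=5,sold=3 ship[2->3]=3 ship[1->2]=2 ship[0->1]=2 prod=4 -> inv=[11 2 7 3]
Step 4: demand=5,sold=3 ship[2->3]=3 ship[1->2]=2 ship[0->1]=2 prod=4 -> inv=[13 2 6 3]

13 2 6 3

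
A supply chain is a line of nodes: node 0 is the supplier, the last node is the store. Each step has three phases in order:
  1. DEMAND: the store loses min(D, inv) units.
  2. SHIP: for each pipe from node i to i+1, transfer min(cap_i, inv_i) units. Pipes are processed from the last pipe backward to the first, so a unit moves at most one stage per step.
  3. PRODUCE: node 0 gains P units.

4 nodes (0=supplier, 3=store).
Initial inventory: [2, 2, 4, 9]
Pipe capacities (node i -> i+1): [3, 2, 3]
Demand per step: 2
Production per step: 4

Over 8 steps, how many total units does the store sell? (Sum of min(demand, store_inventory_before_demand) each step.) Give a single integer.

Step 1: sold=2 (running total=2) -> [4 2 3 10]
Step 2: sold=2 (running total=4) -> [5 3 2 11]
Step 3: sold=2 (running total=6) -> [6 4 2 11]
Step 4: sold=2 (running total=8) -> [7 5 2 11]
Step 5: sold=2 (running total=10) -> [8 6 2 11]
Step 6: sold=2 (running total=12) -> [9 7 2 11]
Step 7: sold=2 (running total=14) -> [10 8 2 11]
Step 8: sold=2 (running total=16) -> [11 9 2 11]

Answer: 16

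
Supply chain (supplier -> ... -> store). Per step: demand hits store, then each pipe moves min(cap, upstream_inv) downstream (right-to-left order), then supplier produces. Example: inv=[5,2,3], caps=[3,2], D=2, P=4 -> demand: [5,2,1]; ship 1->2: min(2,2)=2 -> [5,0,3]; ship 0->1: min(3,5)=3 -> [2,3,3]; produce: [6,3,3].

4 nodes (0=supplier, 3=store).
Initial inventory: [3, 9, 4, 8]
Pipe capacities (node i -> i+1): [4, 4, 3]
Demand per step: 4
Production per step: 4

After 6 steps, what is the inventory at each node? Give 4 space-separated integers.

Step 1: demand=4,sold=4 ship[2->3]=3 ship[1->2]=4 ship[0->1]=3 prod=4 -> inv=[4 8 5 7]
Step 2: demand=4,sold=4 ship[2->3]=3 ship[1->2]=4 ship[0->1]=4 prod=4 -> inv=[4 8 6 6]
Step 3: demand=4,sold=4 ship[2->3]=3 ship[1->2]=4 ship[0->1]=4 prod=4 -> inv=[4 8 7 5]
Step 4: demand=4,sold=4 ship[2->3]=3 ship[1->2]=4 ship[0->1]=4 prod=4 -> inv=[4 8 8 4]
Step 5: demand=4,sold=4 ship[2->3]=3 ship[1->2]=4 ship[0->1]=4 prod=4 -> inv=[4 8 9 3]
Step 6: demand=4,sold=3 ship[2->3]=3 ship[1->2]=4 ship[0->1]=4 prod=4 -> inv=[4 8 10 3]

4 8 10 3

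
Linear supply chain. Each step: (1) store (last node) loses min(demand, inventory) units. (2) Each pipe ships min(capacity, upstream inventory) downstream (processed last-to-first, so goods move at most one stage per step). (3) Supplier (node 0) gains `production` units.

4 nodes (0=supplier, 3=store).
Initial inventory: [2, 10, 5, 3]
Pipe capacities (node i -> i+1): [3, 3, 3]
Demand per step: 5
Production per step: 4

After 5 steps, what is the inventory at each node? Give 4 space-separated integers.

Step 1: demand=5,sold=3 ship[2->3]=3 ship[1->2]=3 ship[0->1]=2 prod=4 -> inv=[4 9 5 3]
Step 2: demand=5,sold=3 ship[2->3]=3 ship[1->2]=3 ship[0->1]=3 prod=4 -> inv=[5 9 5 3]
Step 3: demand=5,sold=3 ship[2->3]=3 ship[1->2]=3 ship[0->1]=3 prod=4 -> inv=[6 9 5 3]
Step 4: demand=5,sold=3 ship[2->3]=3 ship[1->2]=3 ship[0->1]=3 prod=4 -> inv=[7 9 5 3]
Step 5: demand=5,sold=3 ship[2->3]=3 ship[1->2]=3 ship[0->1]=3 prod=4 -> inv=[8 9 5 3]

8 9 5 3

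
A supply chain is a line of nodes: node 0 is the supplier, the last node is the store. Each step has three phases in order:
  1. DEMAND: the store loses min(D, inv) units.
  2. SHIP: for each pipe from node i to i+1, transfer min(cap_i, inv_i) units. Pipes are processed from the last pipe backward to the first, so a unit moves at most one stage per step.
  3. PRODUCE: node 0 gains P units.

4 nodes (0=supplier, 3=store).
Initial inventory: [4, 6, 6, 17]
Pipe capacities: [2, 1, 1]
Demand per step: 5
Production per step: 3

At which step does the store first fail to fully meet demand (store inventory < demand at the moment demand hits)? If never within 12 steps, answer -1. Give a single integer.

Step 1: demand=5,sold=5 ship[2->3]=1 ship[1->2]=1 ship[0->1]=2 prod=3 -> [5 7 6 13]
Step 2: demand=5,sold=5 ship[2->3]=1 ship[1->2]=1 ship[0->1]=2 prod=3 -> [6 8 6 9]
Step 3: demand=5,sold=5 ship[2->3]=1 ship[1->2]=1 ship[0->1]=2 prod=3 -> [7 9 6 5]
Step 4: demand=5,sold=5 ship[2->3]=1 ship[1->2]=1 ship[0->1]=2 prod=3 -> [8 10 6 1]
Step 5: demand=5,sold=1 ship[2->3]=1 ship[1->2]=1 ship[0->1]=2 prod=3 -> [9 11 6 1]
Step 6: demand=5,sold=1 ship[2->3]=1 ship[1->2]=1 ship[0->1]=2 prod=3 -> [10 12 6 1]
Step 7: demand=5,sold=1 ship[2->3]=1 ship[1->2]=1 ship[0->1]=2 prod=3 -> [11 13 6 1]
Step 8: demand=5,sold=1 ship[2->3]=1 ship[1->2]=1 ship[0->1]=2 prod=3 -> [12 14 6 1]
Step 9: demand=5,sold=1 ship[2->3]=1 ship[1->2]=1 ship[0->1]=2 prod=3 -> [13 15 6 1]
Step 10: demand=5,sold=1 ship[2->3]=1 ship[1->2]=1 ship[0->1]=2 prod=3 -> [14 16 6 1]
Step 11: demand=5,sold=1 ship[2->3]=1 ship[1->2]=1 ship[0->1]=2 prod=3 -> [15 17 6 1]
Step 12: demand=5,sold=1 ship[2->3]=1 ship[1->2]=1 ship[0->1]=2 prod=3 -> [16 18 6 1]
First stockout at step 5

5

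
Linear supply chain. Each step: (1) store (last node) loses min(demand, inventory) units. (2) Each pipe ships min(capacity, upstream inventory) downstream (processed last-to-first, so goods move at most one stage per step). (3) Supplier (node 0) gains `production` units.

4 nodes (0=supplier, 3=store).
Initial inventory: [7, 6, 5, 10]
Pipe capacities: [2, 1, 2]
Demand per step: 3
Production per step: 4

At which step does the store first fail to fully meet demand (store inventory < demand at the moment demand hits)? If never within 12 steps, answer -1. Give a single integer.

Step 1: demand=3,sold=3 ship[2->3]=2 ship[1->2]=1 ship[0->1]=2 prod=4 -> [9 7 4 9]
Step 2: demand=3,sold=3 ship[2->3]=2 ship[1->2]=1 ship[0->1]=2 prod=4 -> [11 8 3 8]
Step 3: demand=3,sold=3 ship[2->3]=2 ship[1->2]=1 ship[0->1]=2 prod=4 -> [13 9 2 7]
Step 4: demand=3,sold=3 ship[2->3]=2 ship[1->2]=1 ship[0->1]=2 prod=4 -> [15 10 1 6]
Step 5: demand=3,sold=3 ship[2->3]=1 ship[1->2]=1 ship[0->1]=2 prod=4 -> [17 11 1 4]
Step 6: demand=3,sold=3 ship[2->3]=1 ship[1->2]=1 ship[0->1]=2 prod=4 -> [19 12 1 2]
Step 7: demand=3,sold=2 ship[2->3]=1 ship[1->2]=1 ship[0->1]=2 prod=4 -> [21 13 1 1]
Step 8: demand=3,sold=1 ship[2->3]=1 ship[1->2]=1 ship[0->1]=2 prod=4 -> [23 14 1 1]
Step 9: demand=3,sold=1 ship[2->3]=1 ship[1->2]=1 ship[0->1]=2 prod=4 -> [25 15 1 1]
Step 10: demand=3,sold=1 ship[2->3]=1 ship[1->2]=1 ship[0->1]=2 prod=4 -> [27 16 1 1]
Step 11: demand=3,sold=1 ship[2->3]=1 ship[1->2]=1 ship[0->1]=2 prod=4 -> [29 17 1 1]
Step 12: demand=3,sold=1 ship[2->3]=1 ship[1->2]=1 ship[0->1]=2 prod=4 -> [31 18 1 1]
First stockout at step 7

7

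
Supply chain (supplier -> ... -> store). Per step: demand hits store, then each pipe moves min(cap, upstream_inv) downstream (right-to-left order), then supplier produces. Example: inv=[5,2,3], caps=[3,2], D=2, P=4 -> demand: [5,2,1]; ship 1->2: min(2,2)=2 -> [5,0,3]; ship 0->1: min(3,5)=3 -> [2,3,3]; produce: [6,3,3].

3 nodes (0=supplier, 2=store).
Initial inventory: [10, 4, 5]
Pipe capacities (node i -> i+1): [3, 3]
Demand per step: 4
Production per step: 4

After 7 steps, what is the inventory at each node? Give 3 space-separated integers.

Step 1: demand=4,sold=4 ship[1->2]=3 ship[0->1]=3 prod=4 -> inv=[11 4 4]
Step 2: demand=4,sold=4 ship[1->2]=3 ship[0->1]=3 prod=4 -> inv=[12 4 3]
Step 3: demand=4,sold=3 ship[1->2]=3 ship[0->1]=3 prod=4 -> inv=[13 4 3]
Step 4: demand=4,sold=3 ship[1->2]=3 ship[0->1]=3 prod=4 -> inv=[14 4 3]
Step 5: demand=4,sold=3 ship[1->2]=3 ship[0->1]=3 prod=4 -> inv=[15 4 3]
Step 6: demand=4,sold=3 ship[1->2]=3 ship[0->1]=3 prod=4 -> inv=[16 4 3]
Step 7: demand=4,sold=3 ship[1->2]=3 ship[0->1]=3 prod=4 -> inv=[17 4 3]

17 4 3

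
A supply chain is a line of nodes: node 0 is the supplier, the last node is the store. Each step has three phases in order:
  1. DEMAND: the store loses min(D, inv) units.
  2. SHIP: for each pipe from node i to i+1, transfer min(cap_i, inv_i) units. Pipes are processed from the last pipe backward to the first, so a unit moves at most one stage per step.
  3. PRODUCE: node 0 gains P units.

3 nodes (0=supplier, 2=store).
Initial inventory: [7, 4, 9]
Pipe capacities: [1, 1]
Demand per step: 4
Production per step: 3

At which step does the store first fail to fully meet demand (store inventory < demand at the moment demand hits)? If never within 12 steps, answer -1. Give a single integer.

Step 1: demand=4,sold=4 ship[1->2]=1 ship[0->1]=1 prod=3 -> [9 4 6]
Step 2: demand=4,sold=4 ship[1->2]=1 ship[0->1]=1 prod=3 -> [11 4 3]
Step 3: demand=4,sold=3 ship[1->2]=1 ship[0->1]=1 prod=3 -> [13 4 1]
Step 4: demand=4,sold=1 ship[1->2]=1 ship[0->1]=1 prod=3 -> [15 4 1]
Step 5: demand=4,sold=1 ship[1->2]=1 ship[0->1]=1 prod=3 -> [17 4 1]
Step 6: demand=4,sold=1 ship[1->2]=1 ship[0->1]=1 prod=3 -> [19 4 1]
Step 7: demand=4,sold=1 ship[1->2]=1 ship[0->1]=1 prod=3 -> [21 4 1]
Step 8: demand=4,sold=1 ship[1->2]=1 ship[0->1]=1 prod=3 -> [23 4 1]
Step 9: demand=4,sold=1 ship[1->2]=1 ship[0->1]=1 prod=3 -> [25 4 1]
Step 10: demand=4,sold=1 ship[1->2]=1 ship[0->1]=1 prod=3 -> [27 4 1]
Step 11: demand=4,sold=1 ship[1->2]=1 ship[0->1]=1 prod=3 -> [29 4 1]
Step 12: demand=4,sold=1 ship[1->2]=1 ship[0->1]=1 prod=3 -> [31 4 1]
First stockout at step 3

3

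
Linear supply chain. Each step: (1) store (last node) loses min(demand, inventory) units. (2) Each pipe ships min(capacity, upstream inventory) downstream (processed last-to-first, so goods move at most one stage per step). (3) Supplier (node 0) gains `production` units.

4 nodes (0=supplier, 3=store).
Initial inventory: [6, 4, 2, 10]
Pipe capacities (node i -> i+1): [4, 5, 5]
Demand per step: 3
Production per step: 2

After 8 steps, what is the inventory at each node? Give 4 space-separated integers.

Step 1: demand=3,sold=3 ship[2->3]=2 ship[1->2]=4 ship[0->1]=4 prod=2 -> inv=[4 4 4 9]
Step 2: demand=3,sold=3 ship[2->3]=4 ship[1->2]=4 ship[0->1]=4 prod=2 -> inv=[2 4 4 10]
Step 3: demand=3,sold=3 ship[2->3]=4 ship[1->2]=4 ship[0->1]=2 prod=2 -> inv=[2 2 4 11]
Step 4: demand=3,sold=3 ship[2->3]=4 ship[1->2]=2 ship[0->1]=2 prod=2 -> inv=[2 2 2 12]
Step 5: demand=3,sold=3 ship[2->3]=2 ship[1->2]=2 ship[0->1]=2 prod=2 -> inv=[2 2 2 11]
Step 6: demand=3,sold=3 ship[2->3]=2 ship[1->2]=2 ship[0->1]=2 prod=2 -> inv=[2 2 2 10]
Step 7: demand=3,sold=3 ship[2->3]=2 ship[1->2]=2 ship[0->1]=2 prod=2 -> inv=[2 2 2 9]
Step 8: demand=3,sold=3 ship[2->3]=2 ship[1->2]=2 ship[0->1]=2 prod=2 -> inv=[2 2 2 8]

2 2 2 8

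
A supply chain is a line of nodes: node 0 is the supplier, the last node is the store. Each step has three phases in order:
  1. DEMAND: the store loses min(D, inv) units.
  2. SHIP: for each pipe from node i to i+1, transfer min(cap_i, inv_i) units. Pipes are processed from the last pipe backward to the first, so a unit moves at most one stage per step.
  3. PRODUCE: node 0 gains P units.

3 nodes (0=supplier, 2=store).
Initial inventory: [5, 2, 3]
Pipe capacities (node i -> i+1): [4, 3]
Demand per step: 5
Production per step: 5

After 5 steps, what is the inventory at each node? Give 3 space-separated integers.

Step 1: demand=5,sold=3 ship[1->2]=2 ship[0->1]=4 prod=5 -> inv=[6 4 2]
Step 2: demand=5,sold=2 ship[1->2]=3 ship[0->1]=4 prod=5 -> inv=[7 5 3]
Step 3: demand=5,sold=3 ship[1->2]=3 ship[0->1]=4 prod=5 -> inv=[8 6 3]
Step 4: demand=5,sold=3 ship[1->2]=3 ship[0->1]=4 prod=5 -> inv=[9 7 3]
Step 5: demand=5,sold=3 ship[1->2]=3 ship[0->1]=4 prod=5 -> inv=[10 8 3]

10 8 3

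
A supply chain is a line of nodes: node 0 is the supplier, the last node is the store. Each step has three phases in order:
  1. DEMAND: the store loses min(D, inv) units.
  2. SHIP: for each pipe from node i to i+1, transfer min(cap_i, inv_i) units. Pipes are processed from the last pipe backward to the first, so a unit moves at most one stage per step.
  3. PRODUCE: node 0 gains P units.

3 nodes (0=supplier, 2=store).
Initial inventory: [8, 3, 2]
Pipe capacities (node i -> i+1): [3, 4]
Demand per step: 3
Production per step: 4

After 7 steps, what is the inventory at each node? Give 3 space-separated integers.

Step 1: demand=3,sold=2 ship[1->2]=3 ship[0->1]=3 prod=4 -> inv=[9 3 3]
Step 2: demand=3,sold=3 ship[1->2]=3 ship[0->1]=3 prod=4 -> inv=[10 3 3]
Step 3: demand=3,sold=3 ship[1->2]=3 ship[0->1]=3 prod=4 -> inv=[11 3 3]
Step 4: demand=3,sold=3 ship[1->2]=3 ship[0->1]=3 prod=4 -> inv=[12 3 3]
Step 5: demand=3,sold=3 ship[1->2]=3 ship[0->1]=3 prod=4 -> inv=[13 3 3]
Step 6: demand=3,sold=3 ship[1->2]=3 ship[0->1]=3 prod=4 -> inv=[14 3 3]
Step 7: demand=3,sold=3 ship[1->2]=3 ship[0->1]=3 prod=4 -> inv=[15 3 3]

15 3 3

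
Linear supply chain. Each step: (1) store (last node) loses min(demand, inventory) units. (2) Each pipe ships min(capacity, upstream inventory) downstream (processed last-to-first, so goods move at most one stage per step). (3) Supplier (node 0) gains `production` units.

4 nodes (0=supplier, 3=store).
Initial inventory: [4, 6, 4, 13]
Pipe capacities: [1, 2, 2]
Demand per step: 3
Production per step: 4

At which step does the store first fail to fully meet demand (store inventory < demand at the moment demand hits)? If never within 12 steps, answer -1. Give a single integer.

Step 1: demand=3,sold=3 ship[2->3]=2 ship[1->2]=2 ship[0->1]=1 prod=4 -> [7 5 4 12]
Step 2: demand=3,sold=3 ship[2->3]=2 ship[1->2]=2 ship[0->1]=1 prod=4 -> [10 4 4 11]
Step 3: demand=3,sold=3 ship[2->3]=2 ship[1->2]=2 ship[0->1]=1 prod=4 -> [13 3 4 10]
Step 4: demand=3,sold=3 ship[2->3]=2 ship[1->2]=2 ship[0->1]=1 prod=4 -> [16 2 4 9]
Step 5: demand=3,sold=3 ship[2->3]=2 ship[1->2]=2 ship[0->1]=1 prod=4 -> [19 1 4 8]
Step 6: demand=3,sold=3 ship[2->3]=2 ship[1->2]=1 ship[0->1]=1 prod=4 -> [22 1 3 7]
Step 7: demand=3,sold=3 ship[2->3]=2 ship[1->2]=1 ship[0->1]=1 prod=4 -> [25 1 2 6]
Step 8: demand=3,sold=3 ship[2->3]=2 ship[1->2]=1 ship[0->1]=1 prod=4 -> [28 1 1 5]
Step 9: demand=3,sold=3 ship[2->3]=1 ship[1->2]=1 ship[0->1]=1 prod=4 -> [31 1 1 3]
Step 10: demand=3,sold=3 ship[2->3]=1 ship[1->2]=1 ship[0->1]=1 prod=4 -> [34 1 1 1]
Step 11: demand=3,sold=1 ship[2->3]=1 ship[1->2]=1 ship[0->1]=1 prod=4 -> [37 1 1 1]
Step 12: demand=3,sold=1 ship[2->3]=1 ship[1->2]=1 ship[0->1]=1 prod=4 -> [40 1 1 1]
First stockout at step 11

11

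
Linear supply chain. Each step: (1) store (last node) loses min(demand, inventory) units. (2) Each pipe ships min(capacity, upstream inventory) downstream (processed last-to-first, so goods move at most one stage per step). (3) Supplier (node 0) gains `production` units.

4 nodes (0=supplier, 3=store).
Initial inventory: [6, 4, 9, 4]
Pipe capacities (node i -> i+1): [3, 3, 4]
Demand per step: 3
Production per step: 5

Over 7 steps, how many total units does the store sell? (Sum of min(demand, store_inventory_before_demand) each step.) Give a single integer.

Answer: 21

Derivation:
Step 1: sold=3 (running total=3) -> [8 4 8 5]
Step 2: sold=3 (running total=6) -> [10 4 7 6]
Step 3: sold=3 (running total=9) -> [12 4 6 7]
Step 4: sold=3 (running total=12) -> [14 4 5 8]
Step 5: sold=3 (running total=15) -> [16 4 4 9]
Step 6: sold=3 (running total=18) -> [18 4 3 10]
Step 7: sold=3 (running total=21) -> [20 4 3 10]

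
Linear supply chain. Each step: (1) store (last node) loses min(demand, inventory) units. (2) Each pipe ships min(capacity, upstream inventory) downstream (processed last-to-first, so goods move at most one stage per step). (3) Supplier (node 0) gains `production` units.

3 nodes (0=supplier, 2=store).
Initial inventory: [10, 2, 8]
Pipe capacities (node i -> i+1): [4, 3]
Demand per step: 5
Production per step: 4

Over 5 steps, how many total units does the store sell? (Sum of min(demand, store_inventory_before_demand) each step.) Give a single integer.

Answer: 19

Derivation:
Step 1: sold=5 (running total=5) -> [10 4 5]
Step 2: sold=5 (running total=10) -> [10 5 3]
Step 3: sold=3 (running total=13) -> [10 6 3]
Step 4: sold=3 (running total=16) -> [10 7 3]
Step 5: sold=3 (running total=19) -> [10 8 3]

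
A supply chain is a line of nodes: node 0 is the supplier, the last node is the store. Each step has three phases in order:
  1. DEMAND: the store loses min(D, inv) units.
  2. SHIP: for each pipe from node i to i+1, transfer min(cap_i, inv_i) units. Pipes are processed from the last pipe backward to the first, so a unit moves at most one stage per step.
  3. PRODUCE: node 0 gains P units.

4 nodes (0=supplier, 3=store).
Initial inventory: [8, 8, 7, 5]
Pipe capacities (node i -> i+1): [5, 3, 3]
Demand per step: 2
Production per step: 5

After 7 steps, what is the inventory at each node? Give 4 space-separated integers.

Step 1: demand=2,sold=2 ship[2->3]=3 ship[1->2]=3 ship[0->1]=5 prod=5 -> inv=[8 10 7 6]
Step 2: demand=2,sold=2 ship[2->3]=3 ship[1->2]=3 ship[0->1]=5 prod=5 -> inv=[8 12 7 7]
Step 3: demand=2,sold=2 ship[2->3]=3 ship[1->2]=3 ship[0->1]=5 prod=5 -> inv=[8 14 7 8]
Step 4: demand=2,sold=2 ship[2->3]=3 ship[1->2]=3 ship[0->1]=5 prod=5 -> inv=[8 16 7 9]
Step 5: demand=2,sold=2 ship[2->3]=3 ship[1->2]=3 ship[0->1]=5 prod=5 -> inv=[8 18 7 10]
Step 6: demand=2,sold=2 ship[2->3]=3 ship[1->2]=3 ship[0->1]=5 prod=5 -> inv=[8 20 7 11]
Step 7: demand=2,sold=2 ship[2->3]=3 ship[1->2]=3 ship[0->1]=5 prod=5 -> inv=[8 22 7 12]

8 22 7 12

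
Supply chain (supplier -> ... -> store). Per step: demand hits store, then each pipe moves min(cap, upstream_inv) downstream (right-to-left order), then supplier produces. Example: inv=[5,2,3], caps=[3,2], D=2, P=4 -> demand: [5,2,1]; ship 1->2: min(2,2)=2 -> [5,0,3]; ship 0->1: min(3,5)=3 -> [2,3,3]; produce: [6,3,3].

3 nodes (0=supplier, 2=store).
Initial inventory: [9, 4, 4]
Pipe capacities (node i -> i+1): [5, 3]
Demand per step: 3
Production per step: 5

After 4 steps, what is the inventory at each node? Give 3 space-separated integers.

Step 1: demand=3,sold=3 ship[1->2]=3 ship[0->1]=5 prod=5 -> inv=[9 6 4]
Step 2: demand=3,sold=3 ship[1->2]=3 ship[0->1]=5 prod=5 -> inv=[9 8 4]
Step 3: demand=3,sold=3 ship[1->2]=3 ship[0->1]=5 prod=5 -> inv=[9 10 4]
Step 4: demand=3,sold=3 ship[1->2]=3 ship[0->1]=5 prod=5 -> inv=[9 12 4]

9 12 4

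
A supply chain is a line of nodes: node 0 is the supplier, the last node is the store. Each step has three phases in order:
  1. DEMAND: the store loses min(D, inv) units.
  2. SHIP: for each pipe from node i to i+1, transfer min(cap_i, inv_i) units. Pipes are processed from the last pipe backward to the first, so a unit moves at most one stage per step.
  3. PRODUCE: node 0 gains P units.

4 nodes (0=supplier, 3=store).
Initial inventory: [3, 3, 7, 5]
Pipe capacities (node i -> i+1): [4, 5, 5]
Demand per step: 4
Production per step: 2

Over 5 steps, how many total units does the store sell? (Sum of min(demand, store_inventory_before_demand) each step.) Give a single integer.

Step 1: sold=4 (running total=4) -> [2 3 5 6]
Step 2: sold=4 (running total=8) -> [2 2 3 7]
Step 3: sold=4 (running total=12) -> [2 2 2 6]
Step 4: sold=4 (running total=16) -> [2 2 2 4]
Step 5: sold=4 (running total=20) -> [2 2 2 2]

Answer: 20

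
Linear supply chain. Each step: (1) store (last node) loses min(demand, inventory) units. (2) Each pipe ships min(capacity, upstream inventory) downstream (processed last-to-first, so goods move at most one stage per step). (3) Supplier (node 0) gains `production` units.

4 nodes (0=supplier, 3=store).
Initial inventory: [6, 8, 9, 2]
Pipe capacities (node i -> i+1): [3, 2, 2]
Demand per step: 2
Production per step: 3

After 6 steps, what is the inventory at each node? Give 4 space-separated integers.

Step 1: demand=2,sold=2 ship[2->3]=2 ship[1->2]=2 ship[0->1]=3 prod=3 -> inv=[6 9 9 2]
Step 2: demand=2,sold=2 ship[2->3]=2 ship[1->2]=2 ship[0->1]=3 prod=3 -> inv=[6 10 9 2]
Step 3: demand=2,sold=2 ship[2->3]=2 ship[1->2]=2 ship[0->1]=3 prod=3 -> inv=[6 11 9 2]
Step 4: demand=2,sold=2 ship[2->3]=2 ship[1->2]=2 ship[0->1]=3 prod=3 -> inv=[6 12 9 2]
Step 5: demand=2,sold=2 ship[2->3]=2 ship[1->2]=2 ship[0->1]=3 prod=3 -> inv=[6 13 9 2]
Step 6: demand=2,sold=2 ship[2->3]=2 ship[1->2]=2 ship[0->1]=3 prod=3 -> inv=[6 14 9 2]

6 14 9 2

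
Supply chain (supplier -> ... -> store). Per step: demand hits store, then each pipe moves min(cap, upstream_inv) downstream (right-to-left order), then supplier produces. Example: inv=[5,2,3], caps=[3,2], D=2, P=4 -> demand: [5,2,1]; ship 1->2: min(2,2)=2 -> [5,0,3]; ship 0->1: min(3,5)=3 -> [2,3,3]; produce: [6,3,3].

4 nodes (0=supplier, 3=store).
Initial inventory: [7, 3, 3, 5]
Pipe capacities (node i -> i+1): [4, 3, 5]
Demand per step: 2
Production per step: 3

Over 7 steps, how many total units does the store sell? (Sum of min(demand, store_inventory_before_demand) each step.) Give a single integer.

Answer: 14

Derivation:
Step 1: sold=2 (running total=2) -> [6 4 3 6]
Step 2: sold=2 (running total=4) -> [5 5 3 7]
Step 3: sold=2 (running total=6) -> [4 6 3 8]
Step 4: sold=2 (running total=8) -> [3 7 3 9]
Step 5: sold=2 (running total=10) -> [3 7 3 10]
Step 6: sold=2 (running total=12) -> [3 7 3 11]
Step 7: sold=2 (running total=14) -> [3 7 3 12]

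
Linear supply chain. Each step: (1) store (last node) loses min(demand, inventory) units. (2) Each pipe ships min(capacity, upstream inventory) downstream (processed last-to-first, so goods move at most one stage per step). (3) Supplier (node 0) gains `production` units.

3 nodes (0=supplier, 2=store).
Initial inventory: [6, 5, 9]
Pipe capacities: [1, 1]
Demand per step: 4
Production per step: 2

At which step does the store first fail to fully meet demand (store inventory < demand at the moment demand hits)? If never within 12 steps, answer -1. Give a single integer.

Step 1: demand=4,sold=4 ship[1->2]=1 ship[0->1]=1 prod=2 -> [7 5 6]
Step 2: demand=4,sold=4 ship[1->2]=1 ship[0->1]=1 prod=2 -> [8 5 3]
Step 3: demand=4,sold=3 ship[1->2]=1 ship[0->1]=1 prod=2 -> [9 5 1]
Step 4: demand=4,sold=1 ship[1->2]=1 ship[0->1]=1 prod=2 -> [10 5 1]
Step 5: demand=4,sold=1 ship[1->2]=1 ship[0->1]=1 prod=2 -> [11 5 1]
Step 6: demand=4,sold=1 ship[1->2]=1 ship[0->1]=1 prod=2 -> [12 5 1]
Step 7: demand=4,sold=1 ship[1->2]=1 ship[0->1]=1 prod=2 -> [13 5 1]
Step 8: demand=4,sold=1 ship[1->2]=1 ship[0->1]=1 prod=2 -> [14 5 1]
Step 9: demand=4,sold=1 ship[1->2]=1 ship[0->1]=1 prod=2 -> [15 5 1]
Step 10: demand=4,sold=1 ship[1->2]=1 ship[0->1]=1 prod=2 -> [16 5 1]
Step 11: demand=4,sold=1 ship[1->2]=1 ship[0->1]=1 prod=2 -> [17 5 1]
Step 12: demand=4,sold=1 ship[1->2]=1 ship[0->1]=1 prod=2 -> [18 5 1]
First stockout at step 3

3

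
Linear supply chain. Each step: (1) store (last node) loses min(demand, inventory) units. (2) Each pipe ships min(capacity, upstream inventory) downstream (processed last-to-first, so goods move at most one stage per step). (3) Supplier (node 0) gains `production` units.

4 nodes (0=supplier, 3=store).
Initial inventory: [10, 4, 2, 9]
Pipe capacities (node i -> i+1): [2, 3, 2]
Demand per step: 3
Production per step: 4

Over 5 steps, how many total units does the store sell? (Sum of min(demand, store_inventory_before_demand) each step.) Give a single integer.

Step 1: sold=3 (running total=3) -> [12 3 3 8]
Step 2: sold=3 (running total=6) -> [14 2 4 7]
Step 3: sold=3 (running total=9) -> [16 2 4 6]
Step 4: sold=3 (running total=12) -> [18 2 4 5]
Step 5: sold=3 (running total=15) -> [20 2 4 4]

Answer: 15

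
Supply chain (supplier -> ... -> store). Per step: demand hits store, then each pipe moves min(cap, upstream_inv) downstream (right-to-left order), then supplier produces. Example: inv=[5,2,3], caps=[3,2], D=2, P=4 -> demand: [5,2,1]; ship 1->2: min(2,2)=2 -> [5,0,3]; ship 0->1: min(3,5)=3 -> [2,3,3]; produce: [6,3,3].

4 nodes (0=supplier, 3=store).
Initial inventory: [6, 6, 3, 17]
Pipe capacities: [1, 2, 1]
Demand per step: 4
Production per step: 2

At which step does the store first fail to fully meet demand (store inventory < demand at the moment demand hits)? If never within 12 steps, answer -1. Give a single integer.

Step 1: demand=4,sold=4 ship[2->3]=1 ship[1->2]=2 ship[0->1]=1 prod=2 -> [7 5 4 14]
Step 2: demand=4,sold=4 ship[2->3]=1 ship[1->2]=2 ship[0->1]=1 prod=2 -> [8 4 5 11]
Step 3: demand=4,sold=4 ship[2->3]=1 ship[1->2]=2 ship[0->1]=1 prod=2 -> [9 3 6 8]
Step 4: demand=4,sold=4 ship[2->3]=1 ship[1->2]=2 ship[0->1]=1 prod=2 -> [10 2 7 5]
Step 5: demand=4,sold=4 ship[2->3]=1 ship[1->2]=2 ship[0->1]=1 prod=2 -> [11 1 8 2]
Step 6: demand=4,sold=2 ship[2->3]=1 ship[1->2]=1 ship[0->1]=1 prod=2 -> [12 1 8 1]
Step 7: demand=4,sold=1 ship[2->3]=1 ship[1->2]=1 ship[0->1]=1 prod=2 -> [13 1 8 1]
Step 8: demand=4,sold=1 ship[2->3]=1 ship[1->2]=1 ship[0->1]=1 prod=2 -> [14 1 8 1]
Step 9: demand=4,sold=1 ship[2->3]=1 ship[1->2]=1 ship[0->1]=1 prod=2 -> [15 1 8 1]
Step 10: demand=4,sold=1 ship[2->3]=1 ship[1->2]=1 ship[0->1]=1 prod=2 -> [16 1 8 1]
Step 11: demand=4,sold=1 ship[2->3]=1 ship[1->2]=1 ship[0->1]=1 prod=2 -> [17 1 8 1]
Step 12: demand=4,sold=1 ship[2->3]=1 ship[1->2]=1 ship[0->1]=1 prod=2 -> [18 1 8 1]
First stockout at step 6

6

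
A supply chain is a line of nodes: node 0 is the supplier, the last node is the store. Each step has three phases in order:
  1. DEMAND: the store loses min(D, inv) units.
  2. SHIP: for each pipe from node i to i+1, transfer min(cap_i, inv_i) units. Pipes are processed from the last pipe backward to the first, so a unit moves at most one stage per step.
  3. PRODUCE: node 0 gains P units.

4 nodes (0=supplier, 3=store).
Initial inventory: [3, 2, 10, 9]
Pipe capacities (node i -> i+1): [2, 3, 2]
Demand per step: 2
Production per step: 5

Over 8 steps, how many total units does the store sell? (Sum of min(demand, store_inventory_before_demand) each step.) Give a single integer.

Step 1: sold=2 (running total=2) -> [6 2 10 9]
Step 2: sold=2 (running total=4) -> [9 2 10 9]
Step 3: sold=2 (running total=6) -> [12 2 10 9]
Step 4: sold=2 (running total=8) -> [15 2 10 9]
Step 5: sold=2 (running total=10) -> [18 2 10 9]
Step 6: sold=2 (running total=12) -> [21 2 10 9]
Step 7: sold=2 (running total=14) -> [24 2 10 9]
Step 8: sold=2 (running total=16) -> [27 2 10 9]

Answer: 16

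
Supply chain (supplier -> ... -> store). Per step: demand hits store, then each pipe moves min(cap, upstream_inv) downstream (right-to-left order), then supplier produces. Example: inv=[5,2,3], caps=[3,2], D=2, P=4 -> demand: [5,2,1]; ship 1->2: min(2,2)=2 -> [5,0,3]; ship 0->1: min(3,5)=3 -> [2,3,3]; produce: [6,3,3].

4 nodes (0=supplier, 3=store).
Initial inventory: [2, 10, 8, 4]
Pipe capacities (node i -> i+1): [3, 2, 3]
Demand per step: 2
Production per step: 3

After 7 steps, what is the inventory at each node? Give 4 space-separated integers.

Step 1: demand=2,sold=2 ship[2->3]=3 ship[1->2]=2 ship[0->1]=2 prod=3 -> inv=[3 10 7 5]
Step 2: demand=2,sold=2 ship[2->3]=3 ship[1->2]=2 ship[0->1]=3 prod=3 -> inv=[3 11 6 6]
Step 3: demand=2,sold=2 ship[2->3]=3 ship[1->2]=2 ship[0->1]=3 prod=3 -> inv=[3 12 5 7]
Step 4: demand=2,sold=2 ship[2->3]=3 ship[1->2]=2 ship[0->1]=3 prod=3 -> inv=[3 13 4 8]
Step 5: demand=2,sold=2 ship[2->3]=3 ship[1->2]=2 ship[0->1]=3 prod=3 -> inv=[3 14 3 9]
Step 6: demand=2,sold=2 ship[2->3]=3 ship[1->2]=2 ship[0->1]=3 prod=3 -> inv=[3 15 2 10]
Step 7: demand=2,sold=2 ship[2->3]=2 ship[1->2]=2 ship[0->1]=3 prod=3 -> inv=[3 16 2 10]

3 16 2 10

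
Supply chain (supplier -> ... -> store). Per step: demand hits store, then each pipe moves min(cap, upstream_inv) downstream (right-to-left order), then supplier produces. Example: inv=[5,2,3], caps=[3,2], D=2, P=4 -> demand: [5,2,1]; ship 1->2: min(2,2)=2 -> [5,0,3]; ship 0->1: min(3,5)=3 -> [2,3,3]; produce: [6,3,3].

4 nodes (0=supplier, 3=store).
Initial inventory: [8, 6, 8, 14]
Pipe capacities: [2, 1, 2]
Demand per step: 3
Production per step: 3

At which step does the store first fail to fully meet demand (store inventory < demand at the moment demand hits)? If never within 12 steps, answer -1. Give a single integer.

Step 1: demand=3,sold=3 ship[2->3]=2 ship[1->2]=1 ship[0->1]=2 prod=3 -> [9 7 7 13]
Step 2: demand=3,sold=3 ship[2->3]=2 ship[1->2]=1 ship[0->1]=2 prod=3 -> [10 8 6 12]
Step 3: demand=3,sold=3 ship[2->3]=2 ship[1->2]=1 ship[0->1]=2 prod=3 -> [11 9 5 11]
Step 4: demand=3,sold=3 ship[2->3]=2 ship[1->2]=1 ship[0->1]=2 prod=3 -> [12 10 4 10]
Step 5: demand=3,sold=3 ship[2->3]=2 ship[1->2]=1 ship[0->1]=2 prod=3 -> [13 11 3 9]
Step 6: demand=3,sold=3 ship[2->3]=2 ship[1->2]=1 ship[0->1]=2 prod=3 -> [14 12 2 8]
Step 7: demand=3,sold=3 ship[2->3]=2 ship[1->2]=1 ship[0->1]=2 prod=3 -> [15 13 1 7]
Step 8: demand=3,sold=3 ship[2->3]=1 ship[1->2]=1 ship[0->1]=2 prod=3 -> [16 14 1 5]
Step 9: demand=3,sold=3 ship[2->3]=1 ship[1->2]=1 ship[0->1]=2 prod=3 -> [17 15 1 3]
Step 10: demand=3,sold=3 ship[2->3]=1 ship[1->2]=1 ship[0->1]=2 prod=3 -> [18 16 1 1]
Step 11: demand=3,sold=1 ship[2->3]=1 ship[1->2]=1 ship[0->1]=2 prod=3 -> [19 17 1 1]
Step 12: demand=3,sold=1 ship[2->3]=1 ship[1->2]=1 ship[0->1]=2 prod=3 -> [20 18 1 1]
First stockout at step 11

11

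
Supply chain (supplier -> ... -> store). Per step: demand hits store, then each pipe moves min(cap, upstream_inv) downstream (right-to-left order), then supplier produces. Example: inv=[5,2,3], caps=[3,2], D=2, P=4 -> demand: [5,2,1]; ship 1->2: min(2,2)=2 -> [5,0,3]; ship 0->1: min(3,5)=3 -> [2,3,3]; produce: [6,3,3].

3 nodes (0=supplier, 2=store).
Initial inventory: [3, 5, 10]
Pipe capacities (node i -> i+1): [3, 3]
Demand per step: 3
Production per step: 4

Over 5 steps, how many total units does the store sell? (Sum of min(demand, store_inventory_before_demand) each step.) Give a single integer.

Answer: 15

Derivation:
Step 1: sold=3 (running total=3) -> [4 5 10]
Step 2: sold=3 (running total=6) -> [5 5 10]
Step 3: sold=3 (running total=9) -> [6 5 10]
Step 4: sold=3 (running total=12) -> [7 5 10]
Step 5: sold=3 (running total=15) -> [8 5 10]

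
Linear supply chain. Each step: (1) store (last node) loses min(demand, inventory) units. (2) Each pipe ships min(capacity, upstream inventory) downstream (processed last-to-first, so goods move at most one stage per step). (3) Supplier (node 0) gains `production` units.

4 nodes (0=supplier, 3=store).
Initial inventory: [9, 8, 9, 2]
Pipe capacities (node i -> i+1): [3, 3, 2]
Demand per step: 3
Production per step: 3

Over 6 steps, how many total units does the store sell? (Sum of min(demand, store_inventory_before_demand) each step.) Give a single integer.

Answer: 12

Derivation:
Step 1: sold=2 (running total=2) -> [9 8 10 2]
Step 2: sold=2 (running total=4) -> [9 8 11 2]
Step 3: sold=2 (running total=6) -> [9 8 12 2]
Step 4: sold=2 (running total=8) -> [9 8 13 2]
Step 5: sold=2 (running total=10) -> [9 8 14 2]
Step 6: sold=2 (running total=12) -> [9 8 15 2]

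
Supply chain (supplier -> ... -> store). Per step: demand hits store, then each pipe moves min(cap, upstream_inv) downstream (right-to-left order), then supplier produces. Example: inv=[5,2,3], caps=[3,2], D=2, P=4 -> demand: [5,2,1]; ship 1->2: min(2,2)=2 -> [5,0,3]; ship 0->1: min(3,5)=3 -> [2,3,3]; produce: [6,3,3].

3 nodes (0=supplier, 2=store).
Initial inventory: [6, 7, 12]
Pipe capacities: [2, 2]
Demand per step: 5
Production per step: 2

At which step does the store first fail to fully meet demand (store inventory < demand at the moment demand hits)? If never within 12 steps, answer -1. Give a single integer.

Step 1: demand=5,sold=5 ship[1->2]=2 ship[0->1]=2 prod=2 -> [6 7 9]
Step 2: demand=5,sold=5 ship[1->2]=2 ship[0->1]=2 prod=2 -> [6 7 6]
Step 3: demand=5,sold=5 ship[1->2]=2 ship[0->1]=2 prod=2 -> [6 7 3]
Step 4: demand=5,sold=3 ship[1->2]=2 ship[0->1]=2 prod=2 -> [6 7 2]
Step 5: demand=5,sold=2 ship[1->2]=2 ship[0->1]=2 prod=2 -> [6 7 2]
Step 6: demand=5,sold=2 ship[1->2]=2 ship[0->1]=2 prod=2 -> [6 7 2]
Step 7: demand=5,sold=2 ship[1->2]=2 ship[0->1]=2 prod=2 -> [6 7 2]
Step 8: demand=5,sold=2 ship[1->2]=2 ship[0->1]=2 prod=2 -> [6 7 2]
Step 9: demand=5,sold=2 ship[1->2]=2 ship[0->1]=2 prod=2 -> [6 7 2]
Step 10: demand=5,sold=2 ship[1->2]=2 ship[0->1]=2 prod=2 -> [6 7 2]
Step 11: demand=5,sold=2 ship[1->2]=2 ship[0->1]=2 prod=2 -> [6 7 2]
Step 12: demand=5,sold=2 ship[1->2]=2 ship[0->1]=2 prod=2 -> [6 7 2]
First stockout at step 4

4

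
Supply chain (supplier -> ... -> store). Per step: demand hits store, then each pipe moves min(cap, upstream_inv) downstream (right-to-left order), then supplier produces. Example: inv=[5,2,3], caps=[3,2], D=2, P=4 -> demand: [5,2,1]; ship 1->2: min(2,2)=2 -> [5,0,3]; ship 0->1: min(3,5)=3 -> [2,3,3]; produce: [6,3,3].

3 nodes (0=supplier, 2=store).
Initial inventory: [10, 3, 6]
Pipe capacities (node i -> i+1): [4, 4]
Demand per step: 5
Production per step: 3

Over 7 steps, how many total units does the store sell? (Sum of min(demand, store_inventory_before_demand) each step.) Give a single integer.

Answer: 29

Derivation:
Step 1: sold=5 (running total=5) -> [9 4 4]
Step 2: sold=4 (running total=9) -> [8 4 4]
Step 3: sold=4 (running total=13) -> [7 4 4]
Step 4: sold=4 (running total=17) -> [6 4 4]
Step 5: sold=4 (running total=21) -> [5 4 4]
Step 6: sold=4 (running total=25) -> [4 4 4]
Step 7: sold=4 (running total=29) -> [3 4 4]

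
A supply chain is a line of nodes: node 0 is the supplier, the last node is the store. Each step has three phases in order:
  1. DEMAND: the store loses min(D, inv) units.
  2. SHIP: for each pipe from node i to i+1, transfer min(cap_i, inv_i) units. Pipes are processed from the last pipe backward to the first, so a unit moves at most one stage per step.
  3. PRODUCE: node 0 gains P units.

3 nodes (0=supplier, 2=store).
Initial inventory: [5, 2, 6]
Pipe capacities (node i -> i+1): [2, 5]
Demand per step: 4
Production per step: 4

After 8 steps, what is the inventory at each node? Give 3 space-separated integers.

Step 1: demand=4,sold=4 ship[1->2]=2 ship[0->1]=2 prod=4 -> inv=[7 2 4]
Step 2: demand=4,sold=4 ship[1->2]=2 ship[0->1]=2 prod=4 -> inv=[9 2 2]
Step 3: demand=4,sold=2 ship[1->2]=2 ship[0->1]=2 prod=4 -> inv=[11 2 2]
Step 4: demand=4,sold=2 ship[1->2]=2 ship[0->1]=2 prod=4 -> inv=[13 2 2]
Step 5: demand=4,sold=2 ship[1->2]=2 ship[0->1]=2 prod=4 -> inv=[15 2 2]
Step 6: demand=4,sold=2 ship[1->2]=2 ship[0->1]=2 prod=4 -> inv=[17 2 2]
Step 7: demand=4,sold=2 ship[1->2]=2 ship[0->1]=2 prod=4 -> inv=[19 2 2]
Step 8: demand=4,sold=2 ship[1->2]=2 ship[0->1]=2 prod=4 -> inv=[21 2 2]

21 2 2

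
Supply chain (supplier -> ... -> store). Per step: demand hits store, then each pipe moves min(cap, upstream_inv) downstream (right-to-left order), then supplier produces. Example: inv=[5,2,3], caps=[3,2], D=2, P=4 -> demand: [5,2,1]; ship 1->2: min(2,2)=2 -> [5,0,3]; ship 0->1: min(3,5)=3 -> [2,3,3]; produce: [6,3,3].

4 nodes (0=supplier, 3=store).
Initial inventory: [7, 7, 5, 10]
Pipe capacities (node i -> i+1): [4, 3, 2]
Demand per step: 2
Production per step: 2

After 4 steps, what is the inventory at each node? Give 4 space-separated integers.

Step 1: demand=2,sold=2 ship[2->3]=2 ship[1->2]=3 ship[0->1]=4 prod=2 -> inv=[5 8 6 10]
Step 2: demand=2,sold=2 ship[2->3]=2 ship[1->2]=3 ship[0->1]=4 prod=2 -> inv=[3 9 7 10]
Step 3: demand=2,sold=2 ship[2->3]=2 ship[1->2]=3 ship[0->1]=3 prod=2 -> inv=[2 9 8 10]
Step 4: demand=2,sold=2 ship[2->3]=2 ship[1->2]=3 ship[0->1]=2 prod=2 -> inv=[2 8 9 10]

2 8 9 10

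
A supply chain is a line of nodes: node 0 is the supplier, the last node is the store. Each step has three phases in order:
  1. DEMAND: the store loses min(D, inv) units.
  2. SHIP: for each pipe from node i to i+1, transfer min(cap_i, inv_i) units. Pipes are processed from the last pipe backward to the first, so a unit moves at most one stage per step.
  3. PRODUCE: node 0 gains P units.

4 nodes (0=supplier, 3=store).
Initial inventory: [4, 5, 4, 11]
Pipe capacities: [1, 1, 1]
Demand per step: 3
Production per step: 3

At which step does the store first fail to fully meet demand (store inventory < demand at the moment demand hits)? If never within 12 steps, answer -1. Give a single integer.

Step 1: demand=3,sold=3 ship[2->3]=1 ship[1->2]=1 ship[0->1]=1 prod=3 -> [6 5 4 9]
Step 2: demand=3,sold=3 ship[2->3]=1 ship[1->2]=1 ship[0->1]=1 prod=3 -> [8 5 4 7]
Step 3: demand=3,sold=3 ship[2->3]=1 ship[1->2]=1 ship[0->1]=1 prod=3 -> [10 5 4 5]
Step 4: demand=3,sold=3 ship[2->3]=1 ship[1->2]=1 ship[0->1]=1 prod=3 -> [12 5 4 3]
Step 5: demand=3,sold=3 ship[2->3]=1 ship[1->2]=1 ship[0->1]=1 prod=3 -> [14 5 4 1]
Step 6: demand=3,sold=1 ship[2->3]=1 ship[1->2]=1 ship[0->1]=1 prod=3 -> [16 5 4 1]
Step 7: demand=3,sold=1 ship[2->3]=1 ship[1->2]=1 ship[0->1]=1 prod=3 -> [18 5 4 1]
Step 8: demand=3,sold=1 ship[2->3]=1 ship[1->2]=1 ship[0->1]=1 prod=3 -> [20 5 4 1]
Step 9: demand=3,sold=1 ship[2->3]=1 ship[1->2]=1 ship[0->1]=1 prod=3 -> [22 5 4 1]
Step 10: demand=3,sold=1 ship[2->3]=1 ship[1->2]=1 ship[0->1]=1 prod=3 -> [24 5 4 1]
Step 11: demand=3,sold=1 ship[2->3]=1 ship[1->2]=1 ship[0->1]=1 prod=3 -> [26 5 4 1]
Step 12: demand=3,sold=1 ship[2->3]=1 ship[1->2]=1 ship[0->1]=1 prod=3 -> [28 5 4 1]
First stockout at step 6

6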